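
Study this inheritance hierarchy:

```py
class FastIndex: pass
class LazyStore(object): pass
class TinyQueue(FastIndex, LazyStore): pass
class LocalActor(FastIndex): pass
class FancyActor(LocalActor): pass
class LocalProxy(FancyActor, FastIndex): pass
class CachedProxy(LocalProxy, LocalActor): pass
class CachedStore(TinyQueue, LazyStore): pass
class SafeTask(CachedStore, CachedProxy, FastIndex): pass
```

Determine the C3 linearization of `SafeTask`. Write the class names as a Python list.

L[SafeTask] = SafeTask + merge(L[CachedStore], L[CachedProxy], L[FastIndex], [CachedStore CachedProxy FastIndex])
  take CachedStore:  [CachedStore TinyQueue FastIndex LazyStore object] + [CachedProxy LocalProxy FancyActor LocalActor FastIndex object] + [FastIndex object] + [CachedStore CachedProxy FastIndex]
  take TinyQueue:  [TinyQueue FastIndex LazyStore object] + [CachedProxy LocalProxy FancyActor LocalActor FastIndex object] + [FastIndex object] + [CachedProxy FastIndex]
  take CachedProxy:  [FastIndex LazyStore object] + [CachedProxy LocalProxy FancyActor LocalActor FastIndex object] + [FastIndex object] + [CachedProxy FastIndex]
  take LocalProxy:  [FastIndex LazyStore object] + [LocalProxy FancyActor LocalActor FastIndex object] + [FastIndex object] + [FastIndex]
  take FancyActor:  [FastIndex LazyStore object] + [FancyActor LocalActor FastIndex object] + [FastIndex object] + [FastIndex]
  take LocalActor:  [FastIndex LazyStore object] + [LocalActor FastIndex object] + [FastIndex object] + [FastIndex]
  take FastIndex:  [FastIndex LazyStore object] + [FastIndex object] + [FastIndex object] + [FastIndex]
  take LazyStore:  [LazyStore object] + [object] + [object]
  take object:  [object] + [object] + [object]

[SafeTask, CachedStore, TinyQueue, CachedProxy, LocalProxy, FancyActor, LocalActor, FastIndex, LazyStore, object]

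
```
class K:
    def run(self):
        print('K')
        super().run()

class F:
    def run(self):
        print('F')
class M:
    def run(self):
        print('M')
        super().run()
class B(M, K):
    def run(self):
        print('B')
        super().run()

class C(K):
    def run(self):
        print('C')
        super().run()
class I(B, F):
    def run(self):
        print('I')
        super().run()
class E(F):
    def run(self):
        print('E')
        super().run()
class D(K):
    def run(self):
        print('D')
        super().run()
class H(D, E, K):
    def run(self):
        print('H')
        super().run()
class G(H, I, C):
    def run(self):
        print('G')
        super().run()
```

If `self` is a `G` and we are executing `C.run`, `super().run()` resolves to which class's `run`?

K

L[G] = G + merge(L[H], L[I], L[C], [H I C])
  take H:  [H D E K F object] + [I B M K F object] + [C K object] + [H I C]
  take D:  [D E K F object] + [I B M K F object] + [C K object] + [I C]
  take E:  [E K F object] + [I B M K F object] + [C K object] + [I C]
  take I:  [K F object] + [I B M K F object] + [C K object] + [I C]
  take B:  [K F object] + [B M K F object] + [C K object] + [C]
  take M:  [K F object] + [M K F object] + [C K object] + [C]
  take C:  [K F object] + [K F object] + [C K object] + [C]
  take K:  [K F object] + [K F object] + [K object]
  take F:  [F object] + [F object] + [object]
  take object:  [object] + [object] + [object]
MRO: G H D E I B M C K F object
super() in C.run on a G instance goes to the class after C in G's MRO: K.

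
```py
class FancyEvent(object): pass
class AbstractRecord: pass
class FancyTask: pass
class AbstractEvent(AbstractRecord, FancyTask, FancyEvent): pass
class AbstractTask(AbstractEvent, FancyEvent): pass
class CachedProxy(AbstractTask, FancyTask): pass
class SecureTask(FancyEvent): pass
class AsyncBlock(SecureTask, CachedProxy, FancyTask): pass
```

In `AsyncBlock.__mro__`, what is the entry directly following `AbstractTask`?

L[AsyncBlock] = AsyncBlock + merge(L[SecureTask], L[CachedProxy], L[FancyTask], [SecureTask CachedProxy FancyTask])
  take SecureTask:  [SecureTask FancyEvent object] + [CachedProxy AbstractTask AbstractEvent AbstractRecord FancyTask FancyEvent object] + [FancyTask object] + [SecureTask CachedProxy FancyTask]
  take CachedProxy:  [FancyEvent object] + [CachedProxy AbstractTask AbstractEvent AbstractRecord FancyTask FancyEvent object] + [FancyTask object] + [CachedProxy FancyTask]
  take AbstractTask:  [FancyEvent object] + [AbstractTask AbstractEvent AbstractRecord FancyTask FancyEvent object] + [FancyTask object] + [FancyTask]
  take AbstractEvent:  [FancyEvent object] + [AbstractEvent AbstractRecord FancyTask FancyEvent object] + [FancyTask object] + [FancyTask]
  take AbstractRecord:  [FancyEvent object] + [AbstractRecord FancyTask FancyEvent object] + [FancyTask object] + [FancyTask]
  take FancyTask:  [FancyEvent object] + [FancyTask FancyEvent object] + [FancyTask object] + [FancyTask]
  take FancyEvent:  [FancyEvent object] + [FancyEvent object] + [object]
  take object:  [object] + [object] + [object]
MRO: AsyncBlock SecureTask CachedProxy AbstractTask AbstractEvent AbstractRecord FancyTask FancyEvent object
AbstractTask is at position 3; next is AbstractEvent.

AbstractEvent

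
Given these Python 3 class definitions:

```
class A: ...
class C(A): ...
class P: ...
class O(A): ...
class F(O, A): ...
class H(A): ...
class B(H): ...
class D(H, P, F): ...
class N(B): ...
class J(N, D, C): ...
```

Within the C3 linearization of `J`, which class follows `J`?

L[J] = J + merge(L[N], L[D], L[C], [N D C])
  take N:  [N B H A object] + [D H P F O A object] + [C A object] + [N D C]
  take B:  [B H A object] + [D H P F O A object] + [C A object] + [D C]
  take D:  [H A object] + [D H P F O A object] + [C A object] + [D C]
  take H:  [H A object] + [H P F O A object] + [C A object] + [C]
  take P:  [A object] + [P F O A object] + [C A object] + [C]
  take F:  [A object] + [F O A object] + [C A object] + [C]
  take O:  [A object] + [O A object] + [C A object] + [C]
  take C:  [A object] + [A object] + [C A object] + [C]
  take A:  [A object] + [A object] + [A object]
  take object:  [object] + [object] + [object]
MRO: J N B D H P F O C A object
J is at position 0; next is N.

N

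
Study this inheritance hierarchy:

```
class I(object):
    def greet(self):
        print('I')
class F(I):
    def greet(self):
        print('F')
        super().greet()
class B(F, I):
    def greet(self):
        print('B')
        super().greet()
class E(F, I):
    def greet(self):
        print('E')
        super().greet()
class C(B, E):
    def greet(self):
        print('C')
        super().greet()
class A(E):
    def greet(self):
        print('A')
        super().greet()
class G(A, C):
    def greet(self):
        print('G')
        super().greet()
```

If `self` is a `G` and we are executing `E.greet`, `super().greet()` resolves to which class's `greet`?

F

L[G] = G + merge(L[A], L[C], [A C])
  take A:  [A E F I object] + [C B E F I object] + [A C]
  take C:  [E F I object] + [C B E F I object] + [C]
  take B:  [E F I object] + [B E F I object]
  take E:  [E F I object] + [E F I object]
  take F:  [F I object] + [F I object]
  take I:  [I object] + [I object]
  take object:  [object] + [object]
MRO: G A C B E F I object
super() in E.greet on a G instance goes to the class after E in G's MRO: F.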